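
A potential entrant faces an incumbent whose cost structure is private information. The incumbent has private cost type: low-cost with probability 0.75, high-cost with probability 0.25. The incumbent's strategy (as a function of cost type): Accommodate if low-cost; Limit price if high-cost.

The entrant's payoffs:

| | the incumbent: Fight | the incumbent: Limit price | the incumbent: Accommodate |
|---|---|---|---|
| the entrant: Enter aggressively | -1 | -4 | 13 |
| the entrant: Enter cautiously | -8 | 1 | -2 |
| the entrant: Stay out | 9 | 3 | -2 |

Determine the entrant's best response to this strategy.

E[Enter aggressively] = 0.75·(13) + 0.25·(-4) = 8.75
E[Enter cautiously] = 0.75·(-2) + 0.25·(1) = -1.25
E[Stay out] = 0.75·(-2) + 0.25·(3) = -0.75
Best response: Enter aggressively (8.75 is the largest).

Enter aggressively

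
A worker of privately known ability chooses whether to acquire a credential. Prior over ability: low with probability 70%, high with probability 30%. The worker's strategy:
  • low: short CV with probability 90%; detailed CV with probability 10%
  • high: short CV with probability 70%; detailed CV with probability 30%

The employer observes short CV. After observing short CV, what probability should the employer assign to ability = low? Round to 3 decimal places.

P(short CV) = 0.7·0.9 + 0.3·0.7 = 0.84
P(low | short CV) = (0.7·0.9) / 0.84 = 0.63 / 0.84 = 0.75

0.750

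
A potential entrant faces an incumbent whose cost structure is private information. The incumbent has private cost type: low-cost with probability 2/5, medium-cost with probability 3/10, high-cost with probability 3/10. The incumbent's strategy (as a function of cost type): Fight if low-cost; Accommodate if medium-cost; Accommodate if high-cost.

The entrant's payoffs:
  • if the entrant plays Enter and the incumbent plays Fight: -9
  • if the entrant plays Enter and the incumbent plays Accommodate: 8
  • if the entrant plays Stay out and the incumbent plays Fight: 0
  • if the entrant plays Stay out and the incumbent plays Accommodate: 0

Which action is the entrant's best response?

E[Enter] = 2/5·(-9) + 3/10·(8) + 3/10·(8) = 6/5
E[Stay out] = 2/5·(0) + 3/10·(0) + 3/10·(0) = 0
Best response: Enter (6/5 is the largest).

Enter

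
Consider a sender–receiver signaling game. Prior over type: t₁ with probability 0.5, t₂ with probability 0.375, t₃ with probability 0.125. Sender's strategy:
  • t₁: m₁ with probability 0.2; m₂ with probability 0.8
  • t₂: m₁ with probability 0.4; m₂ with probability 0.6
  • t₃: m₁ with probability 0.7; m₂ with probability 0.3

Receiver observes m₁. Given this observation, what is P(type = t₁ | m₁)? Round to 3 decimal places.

0.296

Apply Bayes' rule using the sender's strategy as the likelihood.
P(m₁) = 0.5·0.2 + 0.375·0.4 + 0.125·0.7 = 0.3375
P(t₁ | m₁) = (0.5·0.2) / 0.3375 = 0.1 / 0.3375 = 0.296296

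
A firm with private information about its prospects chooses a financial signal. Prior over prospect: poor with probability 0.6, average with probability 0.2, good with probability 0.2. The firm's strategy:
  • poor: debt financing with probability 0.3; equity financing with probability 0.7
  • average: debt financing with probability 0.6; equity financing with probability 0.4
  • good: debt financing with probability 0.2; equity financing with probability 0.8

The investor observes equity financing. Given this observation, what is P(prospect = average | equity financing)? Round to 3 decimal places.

P(equity financing) = 0.6·0.7 + 0.2·0.4 + 0.2·0.8 = 0.66
P(average | equity financing) = (0.2·0.4) / 0.66 = 0.08 / 0.66 = 0.121212

0.121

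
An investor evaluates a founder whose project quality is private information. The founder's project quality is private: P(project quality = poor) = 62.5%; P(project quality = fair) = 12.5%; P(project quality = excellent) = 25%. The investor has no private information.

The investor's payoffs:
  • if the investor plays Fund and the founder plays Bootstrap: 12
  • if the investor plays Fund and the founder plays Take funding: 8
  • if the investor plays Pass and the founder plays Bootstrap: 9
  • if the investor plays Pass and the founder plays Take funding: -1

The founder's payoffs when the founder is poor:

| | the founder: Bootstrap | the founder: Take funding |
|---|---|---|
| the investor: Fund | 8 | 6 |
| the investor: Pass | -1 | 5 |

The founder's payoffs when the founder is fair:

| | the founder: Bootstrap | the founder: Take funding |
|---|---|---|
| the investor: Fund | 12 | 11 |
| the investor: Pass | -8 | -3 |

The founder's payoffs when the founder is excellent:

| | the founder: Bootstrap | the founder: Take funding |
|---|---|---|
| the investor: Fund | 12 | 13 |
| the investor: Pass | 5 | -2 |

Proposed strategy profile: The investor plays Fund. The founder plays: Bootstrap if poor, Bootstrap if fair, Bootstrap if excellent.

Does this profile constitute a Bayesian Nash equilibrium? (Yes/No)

A profile is a BNE iff every type of every player is best-responding given beliefs about the other side.
The investor plays Fund: E[Fund] = 0.625·(12) + 0.125·(12) + 0.25·(12) = 12; E[Pass] = 9. Best-responding. ✓
The founder (project quality poor), facing Fund: Bootstrap gives 8, Take funding gives 6. Proposed Bootstrap is best. ✓
The founder (project quality fair), facing Fund: Bootstrap gives 12, Take funding gives 11. Proposed Bootstrap is best. ✓
The founder (project quality excellent), facing Fund: Bootstrap gives 12, Take funding gives 13. Proposed Bootstrap is not best — profitable deviation exists. ✗

No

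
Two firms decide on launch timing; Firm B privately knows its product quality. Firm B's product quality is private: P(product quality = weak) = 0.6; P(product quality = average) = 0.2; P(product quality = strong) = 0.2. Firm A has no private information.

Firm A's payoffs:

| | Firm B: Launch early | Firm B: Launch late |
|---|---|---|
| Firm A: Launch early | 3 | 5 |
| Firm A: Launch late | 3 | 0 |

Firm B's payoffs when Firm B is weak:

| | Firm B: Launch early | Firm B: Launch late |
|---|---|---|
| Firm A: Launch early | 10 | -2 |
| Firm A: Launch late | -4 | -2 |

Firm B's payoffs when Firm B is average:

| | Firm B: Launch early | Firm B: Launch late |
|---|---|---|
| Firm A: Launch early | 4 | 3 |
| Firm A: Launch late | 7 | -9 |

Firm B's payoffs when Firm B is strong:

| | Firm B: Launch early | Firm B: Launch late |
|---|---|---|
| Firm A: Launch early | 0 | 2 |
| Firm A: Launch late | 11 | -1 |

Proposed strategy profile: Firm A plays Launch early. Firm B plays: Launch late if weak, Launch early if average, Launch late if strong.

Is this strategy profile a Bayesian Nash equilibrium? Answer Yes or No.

A profile is a BNE iff every type of every player is best-responding given beliefs about the other side.
Firm A plays Launch early: E[Launch early] = 0.6·(5) + 0.2·(3) + 0.2·(5) = 4.6; E[Launch late] = 0.6. Best-responding. ✓
Firm B (product quality weak), facing Launch early: Launch early gives 10, Launch late gives -2. Proposed Launch late is not best — profitable deviation exists. ✗
Firm B (product quality average), facing Launch early: Launch early gives 4, Launch late gives 3. Proposed Launch early is best. ✓
Firm B (product quality strong), facing Launch early: Launch early gives 0, Launch late gives 2. Proposed Launch late is best. ✓

No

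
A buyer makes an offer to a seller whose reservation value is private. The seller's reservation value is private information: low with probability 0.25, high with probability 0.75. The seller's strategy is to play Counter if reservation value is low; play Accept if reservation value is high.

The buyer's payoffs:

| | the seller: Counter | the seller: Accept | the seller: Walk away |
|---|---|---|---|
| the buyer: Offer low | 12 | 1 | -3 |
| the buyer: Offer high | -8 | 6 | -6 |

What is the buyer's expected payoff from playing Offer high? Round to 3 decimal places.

2.500

Take the expectation over the seller's reservation value, weighting each type's action by its prior probability.
E[Offer high] = 0.25·(-8) + 0.75·6 = (-2) + 4.5 = 2.5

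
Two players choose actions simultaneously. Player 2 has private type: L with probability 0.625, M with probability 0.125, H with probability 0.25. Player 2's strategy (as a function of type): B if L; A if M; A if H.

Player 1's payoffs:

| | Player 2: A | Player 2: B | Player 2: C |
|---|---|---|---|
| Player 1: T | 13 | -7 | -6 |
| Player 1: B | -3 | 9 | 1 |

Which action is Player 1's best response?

B

Compute Player 1's expected payoff for each action, taking the expectation over Player 2's type.
E[T] = 0.625·(-7) + 0.125·(13) + 0.25·(13) = 0.5
E[B] = 0.625·(9) + 0.125·(-3) + 0.25·(-3) = 4.5
Best response: B (4.5 is the largest).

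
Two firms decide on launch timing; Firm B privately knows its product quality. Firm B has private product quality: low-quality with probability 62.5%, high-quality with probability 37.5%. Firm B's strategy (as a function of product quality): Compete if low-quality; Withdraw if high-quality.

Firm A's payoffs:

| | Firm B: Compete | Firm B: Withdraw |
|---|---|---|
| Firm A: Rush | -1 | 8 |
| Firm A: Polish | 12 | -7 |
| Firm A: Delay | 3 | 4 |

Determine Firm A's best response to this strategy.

Compute Firm A's expected payoff for each action, taking the expectation over Firm B's type.
E[Rush] = 0.625·(-1) + 0.375·(8) = 2.375
E[Polish] = 0.625·(12) + 0.375·(-7) = 4.875
E[Delay] = 0.625·(3) + 0.375·(4) = 3.375
Best response: Polish (4.875 is the largest).

Polish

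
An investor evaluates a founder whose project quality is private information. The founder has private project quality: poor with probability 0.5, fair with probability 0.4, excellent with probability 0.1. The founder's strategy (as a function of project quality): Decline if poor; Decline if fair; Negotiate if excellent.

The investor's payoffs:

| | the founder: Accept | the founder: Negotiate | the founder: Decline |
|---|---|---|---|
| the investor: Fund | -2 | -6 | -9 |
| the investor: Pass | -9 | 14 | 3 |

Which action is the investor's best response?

Compute the investor's expected payoff for each action, taking the expectation over the founder's type.
E[Fund] = 0.5·(-9) + 0.4·(-9) + 0.1·(-6) = -8.7
E[Pass] = 0.5·(3) + 0.4·(3) + 0.1·(14) = 4.1
Best response: Pass (4.1 is the largest).

Pass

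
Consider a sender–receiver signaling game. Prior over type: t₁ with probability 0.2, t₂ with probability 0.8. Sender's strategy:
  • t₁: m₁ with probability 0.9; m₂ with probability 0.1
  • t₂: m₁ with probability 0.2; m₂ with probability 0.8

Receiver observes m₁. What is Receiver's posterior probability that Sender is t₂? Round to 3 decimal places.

0.471

Apply Bayes' rule using the sender's strategy as the likelihood.
P(m₁) = 0.2·0.9 + 0.8·0.2 = 0.34
P(t₂ | m₁) = (0.8·0.2) / 0.34 = 0.16 / 0.34 = 0.470588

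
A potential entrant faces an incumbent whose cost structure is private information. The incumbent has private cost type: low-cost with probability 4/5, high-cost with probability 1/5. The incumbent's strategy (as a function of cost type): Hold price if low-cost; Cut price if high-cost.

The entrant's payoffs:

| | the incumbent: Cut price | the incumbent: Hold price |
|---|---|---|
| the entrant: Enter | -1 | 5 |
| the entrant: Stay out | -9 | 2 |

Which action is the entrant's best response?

Enter

E[Enter] = 4/5·(5) + 1/5·(-1) = 19/5
E[Stay out] = 4/5·(2) + 1/5·(-9) = -1/5
Best response: Enter (19/5 is the largest).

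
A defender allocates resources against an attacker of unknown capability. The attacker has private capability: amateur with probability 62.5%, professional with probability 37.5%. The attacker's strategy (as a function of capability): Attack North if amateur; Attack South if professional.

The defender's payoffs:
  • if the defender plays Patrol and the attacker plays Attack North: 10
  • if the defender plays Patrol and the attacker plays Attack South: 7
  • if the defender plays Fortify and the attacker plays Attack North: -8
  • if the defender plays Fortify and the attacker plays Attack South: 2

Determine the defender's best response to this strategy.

E[Patrol] = 0.625·(10) + 0.375·(7) = 8.875
E[Fortify] = 0.625·(-8) + 0.375·(2) = -4.25
Best response: Patrol (8.875 is the largest).

Patrol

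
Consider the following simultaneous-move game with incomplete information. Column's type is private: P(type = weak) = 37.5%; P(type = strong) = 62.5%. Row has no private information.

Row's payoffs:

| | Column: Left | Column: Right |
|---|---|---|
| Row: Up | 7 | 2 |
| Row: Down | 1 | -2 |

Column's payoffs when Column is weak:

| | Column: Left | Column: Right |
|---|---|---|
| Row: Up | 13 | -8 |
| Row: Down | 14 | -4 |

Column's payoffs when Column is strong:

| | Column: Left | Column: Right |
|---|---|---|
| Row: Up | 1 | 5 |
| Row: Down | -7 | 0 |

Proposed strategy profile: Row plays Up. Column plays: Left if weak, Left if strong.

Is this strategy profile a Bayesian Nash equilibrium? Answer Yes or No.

No

Row plays Up: E[Up] = 0.375·(7) + 0.625·(7) = 7; E[Down] = 1. Best-responding. ✓
Column (type weak), facing Up: Left gives 13, Right gives -8. Proposed Left is best. ✓
Column (type strong), facing Up: Left gives 1, Right gives 5. Proposed Left is not best — profitable deviation exists. ✗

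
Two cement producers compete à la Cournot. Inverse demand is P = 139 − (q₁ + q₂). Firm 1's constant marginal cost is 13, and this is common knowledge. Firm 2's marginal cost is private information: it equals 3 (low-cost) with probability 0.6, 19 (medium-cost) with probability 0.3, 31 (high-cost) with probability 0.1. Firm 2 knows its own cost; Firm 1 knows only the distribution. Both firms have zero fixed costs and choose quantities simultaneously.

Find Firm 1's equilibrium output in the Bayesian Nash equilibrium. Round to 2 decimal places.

Firm 2 with cost c maximizes (139 − (q₁+q₂) − c)·q₂, giving q₂(c) = (139 − c − q₁)/2.
E[c₂] = 0.6·3 + 0.3·19 + 0.1·31 = 10.6
Firm 1's FOC against E[q₂] yields q₁ = (139 − 2·13 + E[c₂])/3 = (139 − 26 + 10.6)/3 = 41.2.

41.20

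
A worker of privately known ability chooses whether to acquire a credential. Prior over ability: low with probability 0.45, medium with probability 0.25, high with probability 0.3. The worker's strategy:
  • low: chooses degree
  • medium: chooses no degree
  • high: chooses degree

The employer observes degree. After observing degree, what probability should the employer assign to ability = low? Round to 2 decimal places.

Apply Bayes' rule using the sender's strategy as the likelihood.
P(degree) = 0.45·1 + 0.25·0 + 0.3·1 = 0.75
P(low | degree) = (0.45·1) / 0.75 = 0.45 / 0.75 = 0.6

0.60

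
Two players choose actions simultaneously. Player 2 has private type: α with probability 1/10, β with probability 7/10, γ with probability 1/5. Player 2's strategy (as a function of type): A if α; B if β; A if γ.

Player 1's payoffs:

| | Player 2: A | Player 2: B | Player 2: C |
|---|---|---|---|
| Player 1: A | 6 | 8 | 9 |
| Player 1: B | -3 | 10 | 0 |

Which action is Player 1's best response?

A

E[A] = 1/10·(6) + 7/10·(8) + 1/5·(6) = 37/5
E[B] = 1/10·(-3) + 7/10·(10) + 1/5·(-3) = 61/10
Best response: A (37/5 is the largest).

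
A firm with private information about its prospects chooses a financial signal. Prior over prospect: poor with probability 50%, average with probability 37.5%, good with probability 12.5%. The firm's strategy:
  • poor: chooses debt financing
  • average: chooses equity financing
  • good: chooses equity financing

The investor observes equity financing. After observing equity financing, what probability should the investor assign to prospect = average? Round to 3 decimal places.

0.750

P(equity financing) = 0.5·0 + 0.375·1 + 0.125·1 = 0.5
P(average | equity financing) = (0.375·1) / 0.5 = 0.375 / 0.5 = 0.75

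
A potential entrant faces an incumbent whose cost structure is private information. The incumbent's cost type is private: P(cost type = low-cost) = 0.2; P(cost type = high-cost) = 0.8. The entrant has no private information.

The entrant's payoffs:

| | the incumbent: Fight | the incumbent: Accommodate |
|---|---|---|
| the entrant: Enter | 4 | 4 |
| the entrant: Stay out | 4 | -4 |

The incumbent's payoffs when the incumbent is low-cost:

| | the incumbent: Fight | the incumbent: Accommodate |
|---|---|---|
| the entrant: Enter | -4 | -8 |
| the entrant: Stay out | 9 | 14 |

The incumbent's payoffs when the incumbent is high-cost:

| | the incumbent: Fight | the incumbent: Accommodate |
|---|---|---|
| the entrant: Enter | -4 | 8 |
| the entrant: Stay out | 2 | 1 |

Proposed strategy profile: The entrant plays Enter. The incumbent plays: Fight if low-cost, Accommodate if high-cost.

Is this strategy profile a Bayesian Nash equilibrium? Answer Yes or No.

A profile is a BNE iff every type of every player is best-responding given beliefs about the other side.
The entrant plays Enter: E[Enter] = 0.2·(4) + 0.8·(4) = 4; E[Stay out] = -2.4. Best-responding. ✓
The incumbent (cost type low-cost), facing Enter: Fight gives -4, Accommodate gives -8. Proposed Fight is best. ✓
The incumbent (cost type high-cost), facing Enter: Fight gives -4, Accommodate gives 8. Proposed Accommodate is best. ✓

Yes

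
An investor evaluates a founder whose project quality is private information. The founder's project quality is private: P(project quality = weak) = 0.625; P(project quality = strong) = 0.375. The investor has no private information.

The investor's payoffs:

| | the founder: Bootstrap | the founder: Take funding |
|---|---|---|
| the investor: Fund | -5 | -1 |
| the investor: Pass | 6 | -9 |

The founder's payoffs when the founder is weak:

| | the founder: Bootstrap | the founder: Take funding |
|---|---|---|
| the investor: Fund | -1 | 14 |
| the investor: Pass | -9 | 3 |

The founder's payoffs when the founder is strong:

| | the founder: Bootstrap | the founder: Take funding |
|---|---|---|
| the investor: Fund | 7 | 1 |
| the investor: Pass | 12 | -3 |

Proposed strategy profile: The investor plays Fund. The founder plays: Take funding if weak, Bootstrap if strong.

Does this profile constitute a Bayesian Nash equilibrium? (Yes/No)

Yes

The investor plays Fund: E[Fund] = 0.625·(-1) + 0.375·(-5) = -2.5; E[Pass] = -3.375. Best-responding. ✓
The founder (project quality weak), facing Fund: Bootstrap gives -1, Take funding gives 14. Proposed Take funding is best. ✓
The founder (project quality strong), facing Fund: Bootstrap gives 7, Take funding gives 1. Proposed Bootstrap is best. ✓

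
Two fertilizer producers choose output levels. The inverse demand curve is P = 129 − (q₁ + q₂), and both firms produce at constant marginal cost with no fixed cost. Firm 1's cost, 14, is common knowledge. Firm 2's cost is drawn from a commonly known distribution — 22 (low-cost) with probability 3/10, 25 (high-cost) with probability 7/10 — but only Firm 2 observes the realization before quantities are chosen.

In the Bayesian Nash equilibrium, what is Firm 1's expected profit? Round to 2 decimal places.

1738.89

Type-c best response for Firm 2: q₂(c) = (129 − c)/2 − q₁/2.
Firm 1 maximizes expected profit; its first-order condition is 129 − 2q₁ − E[q₂] − 14 = 0.
Substituting E[q₂] and solving: E[c₂] = 24.1, so q₁ = (129 − 2·14 + 24.1)/3 = 41.7.
E[P] = 129 − (q₁ + E[q₂]) = 55.7; Firm 1's expected profit = (E[P] − 14)·q₁ = (55.7 − 14)·41.7 = 1738.89.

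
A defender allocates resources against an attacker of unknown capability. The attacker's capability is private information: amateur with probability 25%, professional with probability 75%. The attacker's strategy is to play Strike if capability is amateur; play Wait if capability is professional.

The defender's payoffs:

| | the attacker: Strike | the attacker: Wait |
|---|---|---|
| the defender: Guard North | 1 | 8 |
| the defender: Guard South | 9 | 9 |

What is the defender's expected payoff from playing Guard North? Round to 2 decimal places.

Take the expectation over the attacker's capability, weighting each type's action by its prior probability.
E[Guard North] = 0.25·1 + 0.75·8 = 0.25 + 6 = 6.25

6.25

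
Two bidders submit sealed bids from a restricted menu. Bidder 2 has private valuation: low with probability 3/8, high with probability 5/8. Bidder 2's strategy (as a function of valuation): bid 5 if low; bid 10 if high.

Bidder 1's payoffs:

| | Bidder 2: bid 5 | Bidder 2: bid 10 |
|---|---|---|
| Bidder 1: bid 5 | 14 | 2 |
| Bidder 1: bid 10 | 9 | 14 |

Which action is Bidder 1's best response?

bid 10

Compute Bidder 1's expected payoff for each action, taking the expectation over Bidder 2's type.
E[bid 5] = 3/8·(14) + 5/8·(2) = 13/2
E[bid 10] = 3/8·(9) + 5/8·(14) = 97/8
Best response: bid 10 (97/8 is the largest).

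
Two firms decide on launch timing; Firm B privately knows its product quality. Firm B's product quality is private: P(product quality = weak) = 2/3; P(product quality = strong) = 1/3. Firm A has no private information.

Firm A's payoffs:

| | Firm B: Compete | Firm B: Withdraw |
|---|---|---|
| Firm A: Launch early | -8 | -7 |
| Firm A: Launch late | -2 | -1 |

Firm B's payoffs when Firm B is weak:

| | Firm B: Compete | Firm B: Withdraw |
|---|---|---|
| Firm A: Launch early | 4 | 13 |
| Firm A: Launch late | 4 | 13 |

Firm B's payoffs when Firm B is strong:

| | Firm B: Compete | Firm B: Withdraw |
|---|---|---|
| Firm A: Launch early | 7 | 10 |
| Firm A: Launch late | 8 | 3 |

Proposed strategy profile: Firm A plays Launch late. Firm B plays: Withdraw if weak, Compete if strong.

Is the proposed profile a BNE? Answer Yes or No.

Yes

A profile is a BNE iff every type of every player is best-responding given beliefs about the other side.
Firm A plays Launch late: E[Launch late] = 2/3·(-1) + 1/3·(-2) = -4/3; E[Launch early] = -22/3. Best-responding. ✓
Firm B (product quality weak), facing Launch late: Compete gives 4, Withdraw gives 13. Proposed Withdraw is best. ✓
Firm B (product quality strong), facing Launch late: Compete gives 8, Withdraw gives 3. Proposed Compete is best. ✓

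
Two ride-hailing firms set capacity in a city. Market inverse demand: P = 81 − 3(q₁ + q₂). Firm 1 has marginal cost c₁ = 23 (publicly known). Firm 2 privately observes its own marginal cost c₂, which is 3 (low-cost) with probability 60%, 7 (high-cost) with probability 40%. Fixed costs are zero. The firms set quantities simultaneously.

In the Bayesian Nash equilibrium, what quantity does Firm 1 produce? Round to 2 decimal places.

4.40

Each type of Firm 2 best-responds to q₁; Firm 1 best-responds to the expected q₂ over Firm 2's types.
Firm 2 with cost c maximizes (81 − 3(q₁+q₂) − c)·q₂, giving q₂(c) = (81 − c − 3q₁)/6.
E[c₂] = 0.6·3 + 0.4·7 = 4.6
Firm 1's FOC against E[q₂] yields q₁ = (81 − 2·23 + E[c₂])/9 = (81 − 46 + 4.6)/9 = 4.4.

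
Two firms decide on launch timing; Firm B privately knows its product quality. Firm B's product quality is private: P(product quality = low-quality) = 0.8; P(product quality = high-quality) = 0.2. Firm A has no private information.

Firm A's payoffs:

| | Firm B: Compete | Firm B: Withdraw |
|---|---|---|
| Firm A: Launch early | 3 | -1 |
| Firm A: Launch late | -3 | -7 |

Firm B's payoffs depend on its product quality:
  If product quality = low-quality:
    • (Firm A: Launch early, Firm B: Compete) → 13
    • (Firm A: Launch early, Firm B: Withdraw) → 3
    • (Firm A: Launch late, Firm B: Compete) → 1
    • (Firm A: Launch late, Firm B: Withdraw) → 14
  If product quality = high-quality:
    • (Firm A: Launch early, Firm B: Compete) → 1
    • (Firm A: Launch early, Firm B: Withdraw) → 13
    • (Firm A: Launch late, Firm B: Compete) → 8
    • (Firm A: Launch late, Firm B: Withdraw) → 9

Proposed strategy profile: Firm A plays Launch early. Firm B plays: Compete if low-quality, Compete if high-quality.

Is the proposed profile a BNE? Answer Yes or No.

Firm A plays Launch early: E[Launch early] = 0.8·(3) + 0.2·(3) = 3; E[Launch late] = -3. Best-responding. ✓
Firm B (product quality low-quality), facing Launch early: Compete gives 13, Withdraw gives 3. Proposed Compete is best. ✓
Firm B (product quality high-quality), facing Launch early: Compete gives 1, Withdraw gives 13. Proposed Compete is not best — profitable deviation exists. ✗

No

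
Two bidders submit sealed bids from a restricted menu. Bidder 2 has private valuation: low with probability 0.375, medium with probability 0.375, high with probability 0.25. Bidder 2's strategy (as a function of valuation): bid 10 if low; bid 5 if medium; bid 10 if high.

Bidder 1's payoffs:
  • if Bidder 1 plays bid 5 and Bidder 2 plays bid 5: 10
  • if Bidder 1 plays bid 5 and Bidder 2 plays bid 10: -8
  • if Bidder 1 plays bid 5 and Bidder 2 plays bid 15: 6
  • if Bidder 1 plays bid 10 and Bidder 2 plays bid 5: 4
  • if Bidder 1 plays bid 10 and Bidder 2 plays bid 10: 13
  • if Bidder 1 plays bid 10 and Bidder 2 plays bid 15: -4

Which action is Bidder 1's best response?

Compute Bidder 1's expected payoff for each action, taking the expectation over Bidder 2's type.
E[bid 5] = 0.375·(-8) + 0.375·(10) + 0.25·(-8) = -1.25
E[bid 10] = 0.375·(13) + 0.375·(4) + 0.25·(13) = 9.625
Best response: bid 10 (9.625 is the largest).

bid 10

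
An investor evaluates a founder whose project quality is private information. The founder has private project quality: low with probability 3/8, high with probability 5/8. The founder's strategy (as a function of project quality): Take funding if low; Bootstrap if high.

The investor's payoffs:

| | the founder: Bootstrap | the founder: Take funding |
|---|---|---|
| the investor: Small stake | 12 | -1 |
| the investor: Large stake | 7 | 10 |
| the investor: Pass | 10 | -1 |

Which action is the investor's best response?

Compute the investor's expected payoff for each action, taking the expectation over the founder's type.
E[Small stake] = 3/8·(-1) + 5/8·(12) = 57/8
E[Large stake] = 3/8·(10) + 5/8·(7) = 65/8
E[Pass] = 3/8·(-1) + 5/8·(10) = 47/8
Best response: Large stake (65/8 is the largest).

Large stake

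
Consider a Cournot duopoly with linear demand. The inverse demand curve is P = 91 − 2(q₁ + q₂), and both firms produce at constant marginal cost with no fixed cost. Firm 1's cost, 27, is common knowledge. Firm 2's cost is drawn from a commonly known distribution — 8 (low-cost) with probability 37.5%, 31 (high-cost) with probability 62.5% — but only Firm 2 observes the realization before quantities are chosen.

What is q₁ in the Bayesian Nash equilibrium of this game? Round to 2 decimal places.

9.90

Type-c best response for Firm 2: q₂(c) = (91 − c)/4 − q₁/2.
Firm 1 maximizes expected profit; its first-order condition is 91 − 4q₁ − 2E[q₂] − 27 = 0.
Substituting E[q₂] and solving: E[c₂] = 22.375, so q₁ = (91 − 2·27 + 22.375)/6 = 9.89583.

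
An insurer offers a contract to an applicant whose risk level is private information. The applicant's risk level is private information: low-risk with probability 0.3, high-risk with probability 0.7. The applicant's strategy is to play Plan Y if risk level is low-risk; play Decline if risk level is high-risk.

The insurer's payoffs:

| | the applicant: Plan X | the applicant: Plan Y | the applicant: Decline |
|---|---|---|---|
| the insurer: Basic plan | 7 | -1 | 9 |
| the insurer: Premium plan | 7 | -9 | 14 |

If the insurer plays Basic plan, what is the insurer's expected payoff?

E[Basic plan] = 0.3·(-1) + 0.7·9 = (-0.3) + 6.3 = 6

6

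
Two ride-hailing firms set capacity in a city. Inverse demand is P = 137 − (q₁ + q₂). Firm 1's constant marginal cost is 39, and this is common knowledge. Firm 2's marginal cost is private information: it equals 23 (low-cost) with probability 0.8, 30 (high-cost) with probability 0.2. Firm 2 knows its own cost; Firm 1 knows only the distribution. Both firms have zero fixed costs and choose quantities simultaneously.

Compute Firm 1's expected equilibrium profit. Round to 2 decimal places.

772.84

Type-c best response for Firm 2: q₂(c) = (137 − c)/2 − q₁/2.
Firm 1 maximizes expected profit; its first-order condition is 137 − 2q₁ − E[q₂] − 39 = 0.
Substituting E[q₂] and solving: E[c₂] = 24.4, so q₁ = (137 − 2·39 + 24.4)/3 = 27.8.
E[P] = 137 − (q₁ + E[q₂]) = 66.8; Firm 1's expected profit = (E[P] − 39)·q₁ = (66.8 − 39)·27.8 = 772.84.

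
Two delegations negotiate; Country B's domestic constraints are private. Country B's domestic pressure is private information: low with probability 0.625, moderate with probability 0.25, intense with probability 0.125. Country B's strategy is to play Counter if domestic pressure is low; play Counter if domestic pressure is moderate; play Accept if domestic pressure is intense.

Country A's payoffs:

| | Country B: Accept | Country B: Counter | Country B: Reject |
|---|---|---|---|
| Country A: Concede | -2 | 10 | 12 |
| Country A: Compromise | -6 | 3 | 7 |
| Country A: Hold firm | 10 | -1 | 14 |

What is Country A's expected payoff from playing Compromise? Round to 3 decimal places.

Take the expectation over Country B's domestic pressure, weighting each type's action by its prior probability.
E[Compromise] = 0.625·3 + 0.25·3 + 0.125·(-6) = 1.875 + 0.75 + (-0.75) = 1.875

1.875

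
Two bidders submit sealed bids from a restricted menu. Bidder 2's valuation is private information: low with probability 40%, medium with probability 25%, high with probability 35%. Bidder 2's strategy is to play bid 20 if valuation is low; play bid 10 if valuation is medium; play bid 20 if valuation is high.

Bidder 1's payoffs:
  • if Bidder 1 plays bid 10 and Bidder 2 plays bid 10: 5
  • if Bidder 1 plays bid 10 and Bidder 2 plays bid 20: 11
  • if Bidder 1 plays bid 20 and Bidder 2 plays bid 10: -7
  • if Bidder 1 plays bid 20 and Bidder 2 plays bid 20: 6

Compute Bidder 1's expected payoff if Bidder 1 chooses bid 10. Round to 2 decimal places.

9.50

Take the expectation over Bidder 2's valuation, weighting each type's action by its prior probability.
E[bid 10] = 0.4·11 + 0.25·5 + 0.35·11 = 4.4 + 1.25 + 3.85 = 9.5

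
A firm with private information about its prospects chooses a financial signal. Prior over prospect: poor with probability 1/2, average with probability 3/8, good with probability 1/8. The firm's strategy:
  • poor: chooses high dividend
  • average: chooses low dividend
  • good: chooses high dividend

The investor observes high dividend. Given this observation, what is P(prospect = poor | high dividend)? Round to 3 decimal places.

Apply Bayes' rule using the sender's strategy as the likelihood.
P(high dividend) = (1/2)·1 + (3/8)·0 + (1/8)·1 = 5/8
P(poor | high dividend) = ((1/2)·1) / (5/8) = (1/2) / (5/8) = 4/5

0.800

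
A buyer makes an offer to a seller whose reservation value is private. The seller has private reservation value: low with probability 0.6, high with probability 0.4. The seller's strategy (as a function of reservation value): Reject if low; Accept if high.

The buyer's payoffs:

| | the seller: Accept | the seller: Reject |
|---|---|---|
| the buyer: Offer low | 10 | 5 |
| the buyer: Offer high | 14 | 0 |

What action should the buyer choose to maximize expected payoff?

E[Offer low] = 0.6·(5) + 0.4·(10) = 7
E[Offer high] = 0.6·(0) + 0.4·(14) = 5.6
Best response: Offer low (7 is the largest).

Offer low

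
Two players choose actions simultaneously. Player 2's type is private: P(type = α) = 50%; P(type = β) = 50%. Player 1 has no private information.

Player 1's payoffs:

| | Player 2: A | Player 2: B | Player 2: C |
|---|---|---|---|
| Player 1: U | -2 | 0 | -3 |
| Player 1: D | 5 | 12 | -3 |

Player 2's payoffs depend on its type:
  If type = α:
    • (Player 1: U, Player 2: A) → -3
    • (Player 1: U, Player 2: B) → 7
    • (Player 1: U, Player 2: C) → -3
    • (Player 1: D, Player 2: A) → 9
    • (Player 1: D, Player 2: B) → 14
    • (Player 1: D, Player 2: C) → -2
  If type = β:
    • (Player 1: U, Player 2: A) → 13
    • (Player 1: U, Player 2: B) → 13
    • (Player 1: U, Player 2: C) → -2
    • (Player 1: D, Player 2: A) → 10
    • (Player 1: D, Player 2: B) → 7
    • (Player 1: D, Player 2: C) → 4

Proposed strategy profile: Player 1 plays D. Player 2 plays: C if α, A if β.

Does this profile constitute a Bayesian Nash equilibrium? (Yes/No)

A profile is a BNE iff every type of every player is best-responding given beliefs about the other side.
Player 1 plays D: E[D] = 0.5·(-3) + 0.5·(5) = 1; E[U] = -2.5. Best-responding. ✓
Player 2 (type α), facing D: A gives 9, B gives 14, C gives -2. Proposed C is not best — profitable deviation exists. ✗
Player 2 (type β), facing D: A gives 10, B gives 7, C gives 4. Proposed A is best. ✓

No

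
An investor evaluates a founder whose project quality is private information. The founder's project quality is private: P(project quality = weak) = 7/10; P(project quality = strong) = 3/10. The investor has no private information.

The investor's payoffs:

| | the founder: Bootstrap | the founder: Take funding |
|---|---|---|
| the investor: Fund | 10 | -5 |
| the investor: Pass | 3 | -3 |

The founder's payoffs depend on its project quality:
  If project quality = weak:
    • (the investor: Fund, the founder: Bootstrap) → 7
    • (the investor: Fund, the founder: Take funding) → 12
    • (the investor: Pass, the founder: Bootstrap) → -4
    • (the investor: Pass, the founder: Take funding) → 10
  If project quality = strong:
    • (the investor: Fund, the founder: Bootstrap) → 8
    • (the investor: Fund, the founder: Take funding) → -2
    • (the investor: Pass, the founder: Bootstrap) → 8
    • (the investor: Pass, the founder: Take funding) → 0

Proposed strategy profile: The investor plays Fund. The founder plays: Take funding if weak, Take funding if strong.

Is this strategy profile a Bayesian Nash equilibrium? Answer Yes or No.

The investor plays Fund: E[Fund] = 7/10·(-5) + 3/10·(-5) = -5; E[Pass] = -3. Not best-responding. ✗
The founder (project quality weak), facing Fund: Bootstrap gives 7, Take funding gives 12. Proposed Take funding is best. ✓
The founder (project quality strong), facing Fund: Bootstrap gives 8, Take funding gives -2. Proposed Take funding is not best — profitable deviation exists. ✗

No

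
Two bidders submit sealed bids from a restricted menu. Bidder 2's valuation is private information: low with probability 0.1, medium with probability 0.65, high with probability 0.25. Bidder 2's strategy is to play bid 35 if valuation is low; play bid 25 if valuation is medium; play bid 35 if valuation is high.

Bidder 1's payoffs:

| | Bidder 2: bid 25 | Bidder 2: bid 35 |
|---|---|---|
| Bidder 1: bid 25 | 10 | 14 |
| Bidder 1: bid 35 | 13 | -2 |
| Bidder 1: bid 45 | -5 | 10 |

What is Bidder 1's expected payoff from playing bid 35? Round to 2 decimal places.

7.75

E[bid 35] = 0.1·(-2) + 0.65·13 + 0.25·(-2) = (-0.2) + 8.45 + (-0.5) = 7.75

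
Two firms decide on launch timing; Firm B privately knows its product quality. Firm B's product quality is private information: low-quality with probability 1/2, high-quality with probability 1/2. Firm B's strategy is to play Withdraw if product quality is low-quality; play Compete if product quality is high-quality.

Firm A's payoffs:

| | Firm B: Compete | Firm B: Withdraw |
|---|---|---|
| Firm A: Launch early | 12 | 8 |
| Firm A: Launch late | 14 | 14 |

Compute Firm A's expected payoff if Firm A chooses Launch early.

10

Take the expectation over Firm B's product quality, weighting each type's action by its prior probability.
E[Launch early] = 1/2·8 + 1/2·12 = 4 + 6 = 10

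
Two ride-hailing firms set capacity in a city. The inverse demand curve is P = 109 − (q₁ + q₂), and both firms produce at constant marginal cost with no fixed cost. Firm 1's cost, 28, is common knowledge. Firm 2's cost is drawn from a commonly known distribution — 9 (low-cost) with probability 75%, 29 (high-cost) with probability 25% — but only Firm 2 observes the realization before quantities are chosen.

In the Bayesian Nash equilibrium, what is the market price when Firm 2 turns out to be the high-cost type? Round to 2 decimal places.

Type-c best response for Firm 2: q₂(c) = (109 − c)/2 − q₁/2.
Firm 1 maximizes expected profit; its first-order condition is 109 − 2q₁ − E[q₂] − 28 = 0.
Substituting E[q₂] and solving: E[c₂] = 14, so q₁ = (109 − 2·28 + 14)/3 = 22.3333.
q₂(high-cost) = 28.8333, so P = 109 − (22.3333 + 28.8333) = 57.8333.

57.83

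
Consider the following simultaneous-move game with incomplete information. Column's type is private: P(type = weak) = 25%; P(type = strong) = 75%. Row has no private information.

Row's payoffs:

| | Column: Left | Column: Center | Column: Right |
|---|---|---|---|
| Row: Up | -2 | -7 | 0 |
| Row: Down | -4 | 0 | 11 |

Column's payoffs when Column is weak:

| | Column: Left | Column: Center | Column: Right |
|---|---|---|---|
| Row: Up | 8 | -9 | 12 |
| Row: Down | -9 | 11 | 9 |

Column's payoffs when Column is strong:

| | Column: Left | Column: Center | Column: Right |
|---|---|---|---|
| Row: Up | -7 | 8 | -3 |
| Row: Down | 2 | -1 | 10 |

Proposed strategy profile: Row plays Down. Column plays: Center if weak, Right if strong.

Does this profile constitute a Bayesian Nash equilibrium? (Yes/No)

Yes

A profile is a BNE iff every type of every player is best-responding given beliefs about the other side.
Row plays Down: E[Down] = 0.25·(0) + 0.75·(11) = 8.25; E[Up] = -1.75. Best-responding. ✓
Column (type weak), facing Down: Left gives -9, Center gives 11, Right gives 9. Proposed Center is best. ✓
Column (type strong), facing Down: Left gives 2, Center gives -1, Right gives 10. Proposed Right is best. ✓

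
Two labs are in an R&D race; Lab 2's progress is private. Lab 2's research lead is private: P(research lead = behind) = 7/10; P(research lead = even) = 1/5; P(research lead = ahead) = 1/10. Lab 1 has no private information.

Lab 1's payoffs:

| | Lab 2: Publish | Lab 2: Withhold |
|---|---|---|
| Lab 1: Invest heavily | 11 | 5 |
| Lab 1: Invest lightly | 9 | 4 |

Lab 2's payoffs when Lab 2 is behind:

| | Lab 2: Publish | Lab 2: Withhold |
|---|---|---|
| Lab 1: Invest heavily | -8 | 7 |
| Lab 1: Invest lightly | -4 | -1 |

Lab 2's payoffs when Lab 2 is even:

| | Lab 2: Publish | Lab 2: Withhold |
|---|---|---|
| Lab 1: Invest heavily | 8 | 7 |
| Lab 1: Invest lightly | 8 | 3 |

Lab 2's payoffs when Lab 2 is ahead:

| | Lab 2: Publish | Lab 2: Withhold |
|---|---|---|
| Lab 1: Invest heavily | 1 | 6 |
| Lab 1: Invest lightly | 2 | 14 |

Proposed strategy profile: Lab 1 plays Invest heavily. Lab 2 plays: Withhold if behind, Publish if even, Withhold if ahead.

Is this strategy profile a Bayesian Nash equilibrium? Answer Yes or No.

Lab 1 plays Invest heavily: E[Invest heavily] = 7/10·(5) + 1/5·(11) + 1/10·(5) = 31/5; E[Invest lightly] = 5. Best-responding. ✓
Lab 2 (research lead behind), facing Invest heavily: Publish gives -8, Withhold gives 7. Proposed Withhold is best. ✓
Lab 2 (research lead even), facing Invest heavily: Publish gives 8, Withhold gives 7. Proposed Publish is best. ✓
Lab 2 (research lead ahead), facing Invest heavily: Publish gives 1, Withhold gives 6. Proposed Withhold is best. ✓

Yes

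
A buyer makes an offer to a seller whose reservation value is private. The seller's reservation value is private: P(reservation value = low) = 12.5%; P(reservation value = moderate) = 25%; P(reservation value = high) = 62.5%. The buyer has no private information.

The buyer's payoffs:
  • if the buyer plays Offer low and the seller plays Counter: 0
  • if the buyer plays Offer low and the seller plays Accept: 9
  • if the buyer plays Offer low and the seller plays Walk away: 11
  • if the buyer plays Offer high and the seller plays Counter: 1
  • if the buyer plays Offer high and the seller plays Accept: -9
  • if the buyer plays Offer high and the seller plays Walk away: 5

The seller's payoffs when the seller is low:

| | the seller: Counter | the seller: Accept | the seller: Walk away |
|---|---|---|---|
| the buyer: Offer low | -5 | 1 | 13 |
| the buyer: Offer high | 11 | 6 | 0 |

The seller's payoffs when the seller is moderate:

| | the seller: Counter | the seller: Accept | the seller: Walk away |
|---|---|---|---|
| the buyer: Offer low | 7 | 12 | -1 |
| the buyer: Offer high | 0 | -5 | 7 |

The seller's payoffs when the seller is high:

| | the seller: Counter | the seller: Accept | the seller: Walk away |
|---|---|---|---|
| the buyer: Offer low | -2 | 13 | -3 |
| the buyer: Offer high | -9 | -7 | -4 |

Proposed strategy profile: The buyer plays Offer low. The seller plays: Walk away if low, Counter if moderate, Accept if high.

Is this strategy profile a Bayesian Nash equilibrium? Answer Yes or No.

No

A profile is a BNE iff every type of every player is best-responding given beliefs about the other side.
The buyer plays Offer low: E[Offer low] = 0.125·(11) + 0.25·(0) + 0.625·(9) = 7; E[Offer high] = -4.75. Best-responding. ✓
The seller (reservation value low), facing Offer low: Counter gives -5, Accept gives 1, Walk away gives 13. Proposed Walk away is best. ✓
The seller (reservation value moderate), facing Offer low: Counter gives 7, Accept gives 12, Walk away gives -1. Proposed Counter is not best — profitable deviation exists. ✗
The seller (reservation value high), facing Offer low: Counter gives -2, Accept gives 13, Walk away gives -3. Proposed Accept is best. ✓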